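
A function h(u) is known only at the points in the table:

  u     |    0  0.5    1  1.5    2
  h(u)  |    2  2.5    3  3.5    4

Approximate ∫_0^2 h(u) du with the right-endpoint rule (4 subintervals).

6.5

Δu = 0.5.
Sum = 0.5·[2.5 + 3 + 3.5 + 4] = 6.5.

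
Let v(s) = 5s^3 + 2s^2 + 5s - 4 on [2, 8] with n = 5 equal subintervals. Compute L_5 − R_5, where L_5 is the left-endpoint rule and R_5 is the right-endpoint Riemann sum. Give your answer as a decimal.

-3204

L_5 = 4070.88.
R_5 = 7274.88.
L_5 − R_5 = -3204.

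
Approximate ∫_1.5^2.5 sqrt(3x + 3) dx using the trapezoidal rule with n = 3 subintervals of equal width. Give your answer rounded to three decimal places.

Δx = (2.5 − 1.5)/3 = 1/3.
f(1.5) ≈ 2.739, f(11/6) ≈ 2.915, f(13/6) ≈ 3.082, f(2.5) ≈ 3.240.
T_3 = (Δx/2)·[f(x_0) + 2f(x_1) + 2f(x_2) + f(x_3)].
Sum ≈ 2.996.

2.996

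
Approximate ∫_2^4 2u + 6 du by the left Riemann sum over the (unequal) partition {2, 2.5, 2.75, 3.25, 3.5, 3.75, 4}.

Subinterval widths: 0.5, 0.25, 0.5, 0.25, 0.25, 0.25.
Left endpoints: 2, 2.5, 2.75, 3.25, 3.5, 3.75.
f(2) = 10, f(2.5) = 11, f(2.75) = 11.5, f(3.25) = 12.5, f(3.5) = 13, f(3.75) = 13.5.
Sum = Σ Δu_i · f(u_i).
Sum = 23.25.

23.25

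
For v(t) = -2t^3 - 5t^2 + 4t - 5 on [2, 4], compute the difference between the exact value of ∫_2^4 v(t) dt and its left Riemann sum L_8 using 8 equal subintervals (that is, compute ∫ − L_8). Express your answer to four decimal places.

-20.0208

Exact integral: ∫_2^4 v(t) dt ≈ -199.333333.
L_8 = -179.3125.
Error ≈ -199.333333 − (-179.3125) ≈ -20.0208.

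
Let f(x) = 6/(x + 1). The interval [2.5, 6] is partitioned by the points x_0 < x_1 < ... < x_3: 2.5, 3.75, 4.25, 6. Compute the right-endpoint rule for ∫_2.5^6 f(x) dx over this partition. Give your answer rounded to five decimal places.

Subinterval widths: 1.25, 0.5, 1.75.
Right endpoints: 3.75, 4.25, 6.
f(3.75) = 24/19, f(4.25) = 8/7, f(6) = 6/7.
Sum = Σ Δx_i · f(x_i).
Sum ≈ 3.65038.

3.65038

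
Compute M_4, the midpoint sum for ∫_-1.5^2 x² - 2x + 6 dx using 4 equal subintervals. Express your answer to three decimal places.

22.818

Δx = (2 − (-1.5))/4 = 0.875.
Midpoints: -1.0625, -0.1875, 0.6875, 1.5625.
f(-1.0625) = 9.25390625, f(-0.1875) = 6.41015625, f(0.6875) = 5.09765625, f(1.5625) = 5.31640625.
Sum = Δx · [f(-1.0625) + f(-0.1875) + f(0.6875) + f(1.5625)].
Sum ≈ 22.818.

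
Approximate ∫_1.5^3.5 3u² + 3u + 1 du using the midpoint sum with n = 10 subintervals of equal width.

Δu = (3.5 − 1.5)/10 = 0.2.
Midpoints: 1.6, 1.8, 2, 2.2, 2.4, 2.6, 2.8, 3, 3.2, 3.4.
f(1.6) = 13.48, f(1.8) = 16.12, f(2) = 19, f(2.2) = 22.12, f(2.4) = 25.48, f(2.6) = 29.08, f(2.8) = 32.92, f(3) = 37, f(3.2) = 41.32, f(3.4) = 45.88.
Sum = Δu · [f(1.6) + f(1.8) + f(2) + ...].
Sum = 56.48.

56.48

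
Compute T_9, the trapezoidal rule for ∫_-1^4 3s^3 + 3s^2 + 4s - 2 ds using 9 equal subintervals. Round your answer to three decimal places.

Δs = (4 − (-1))/9 = 5/9.
f(-1) = -6, f(-4/9) = -838/243, f(1/9) = -368/243, f(2/3) = 26/9, f(11/9) = 3122/243, f(16/9) = 7642/243, f(7/3) = 556/9, f(26/9) = 25982/243, f(31/9) = 41302/243, f(4) = 254.
T_9 = (Δs/2)·[f(s_0) + 2f(s_1) + ... + 2f(s_{8}) + f(s_9)].
Sum ≈ 280.494.

280.494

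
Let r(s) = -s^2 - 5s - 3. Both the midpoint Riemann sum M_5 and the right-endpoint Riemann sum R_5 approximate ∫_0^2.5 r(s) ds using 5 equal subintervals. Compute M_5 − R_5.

M_5 = -28.28125.
R_5 = -33.125.
M_5 − R_5 = 4.84375.

4.84375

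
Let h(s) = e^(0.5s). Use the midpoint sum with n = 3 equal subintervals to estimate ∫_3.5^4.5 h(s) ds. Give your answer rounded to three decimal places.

Δs = (4.5 − 3.5)/3 = 1/3.
Midpoints: 11/3, 4, 13/3.
h(11/3) ≈ 6.255, h(4) ≈ 7.389, h(13/3) ≈ 8.729.
Sum = Δs · [h(11/3) + h(4) + h(13/3)].
Sum ≈ 7.458.

7.458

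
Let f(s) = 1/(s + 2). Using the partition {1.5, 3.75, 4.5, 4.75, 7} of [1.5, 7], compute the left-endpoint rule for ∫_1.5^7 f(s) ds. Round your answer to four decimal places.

Subinterval widths: 2.25, 0.75, 0.25, 2.25.
Left endpoints: 1.5, 3.75, 4.5, 4.75.
f(1.5) = 2/7, f(3.75) = 4/23, f(4.5) = 2/13, f(4.75) = 4/27.
Sum = Σ Δs_i · f(s_i).
Sum ≈ 1.1451.

1.1451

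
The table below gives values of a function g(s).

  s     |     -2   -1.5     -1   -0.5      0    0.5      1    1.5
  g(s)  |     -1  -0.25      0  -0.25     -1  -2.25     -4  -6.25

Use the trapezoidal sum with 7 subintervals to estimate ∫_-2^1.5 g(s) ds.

-5.6875

Δs = 0.5.
T_7 = (0.5/2)·[(-1) + 2·(-0.25) + 2·0 + 2·(-0.25) + 2·(-1) + 2·(-2.25) + 2·(-4) + (-6.25)] = -5.6875.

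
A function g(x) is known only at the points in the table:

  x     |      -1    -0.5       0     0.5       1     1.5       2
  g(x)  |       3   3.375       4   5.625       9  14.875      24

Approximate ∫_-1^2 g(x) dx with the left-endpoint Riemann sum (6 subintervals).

Δx = 0.5.
Sum = 0.5·[3 + 3.375 + 4 + 5.625 + 9 + 14.875] = 19.9375.

19.9375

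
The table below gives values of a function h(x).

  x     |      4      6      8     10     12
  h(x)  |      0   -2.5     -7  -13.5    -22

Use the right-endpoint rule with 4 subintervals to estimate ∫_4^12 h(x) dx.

-90

Δx = 2.
Sum = 2·[(-2.5) + (-7) + (-13.5) + (-22)] = -90.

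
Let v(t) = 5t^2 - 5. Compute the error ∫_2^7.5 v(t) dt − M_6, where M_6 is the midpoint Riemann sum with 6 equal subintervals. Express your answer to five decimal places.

1.92564

Exact integral: ∫_2^7.5 v(t) dt ≈ 662.2916667.
M_6 ≈ 660.3660301.
Error ≈ 662.2916667 − 660.3660301 ≈ 1.92564.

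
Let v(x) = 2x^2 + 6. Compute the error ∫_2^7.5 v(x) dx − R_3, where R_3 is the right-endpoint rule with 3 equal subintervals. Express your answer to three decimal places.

Exact integral: ∫_2^7.5 v(x) dx ≈ 308.91667.
R_3 ≈ 410.87037.
Error ≈ 308.91667 − 410.87037 ≈ -101.954.

-101.954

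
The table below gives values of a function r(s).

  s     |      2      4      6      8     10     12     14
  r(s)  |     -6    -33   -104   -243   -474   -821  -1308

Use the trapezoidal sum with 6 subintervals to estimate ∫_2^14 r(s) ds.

Δs = 2.
T_6 = (2/2)·[(-6) + 2·(-33) + 2·(-104) + 2·(-243) + 2·(-474) + 2·(-821) + (-1308)] = -4664.

-4664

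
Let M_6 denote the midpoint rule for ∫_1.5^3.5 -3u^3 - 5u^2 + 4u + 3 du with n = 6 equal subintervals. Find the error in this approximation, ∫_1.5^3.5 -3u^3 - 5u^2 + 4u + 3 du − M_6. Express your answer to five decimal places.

-0.50926

Exact integral: ∫_1.5^3.5 f(u) du ≈ -148.5833333.
M_6 ≈ -148.0740741.
Error ≈ -148.5833333 − (-148.0740741) ≈ -0.50926.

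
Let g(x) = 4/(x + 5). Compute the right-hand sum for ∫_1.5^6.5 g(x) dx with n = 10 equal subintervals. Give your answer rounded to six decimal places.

Δx = (6.5 − 1.5)/10 = 0.5.
Right endpoints: 2, 2.5, 3, 3.5, 4, 4.5, 5, 5.5, 6, 6.5.
g(2) = 4/7, g(2.5) = 8/15, g(3) = 0.5, g(3.5) = 8/17, g(4) = 4/9, g(4.5) = 8/19, g(5) = 0.4, g(5.5) = 8/21, g(6) = 4/11, g(6.5) = 8/23.
Sum = Δx · [g(2) + g(2.5) + g(3) + ...].
Sum ≈ 2.216631.

2.216631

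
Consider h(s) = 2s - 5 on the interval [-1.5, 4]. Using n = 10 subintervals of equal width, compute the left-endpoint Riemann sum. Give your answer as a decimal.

Δs = (4 − (-1.5))/10 = 0.55.
Left endpoints: -1.5, -0.95, -0.4, 0.15, 0.7, 1.25, 1.8, 2.35, 2.9, 3.45.
h(-1.5) = -8, h(-0.95) = -6.9, h(-0.4) = -5.8, h(0.15) = -4.7, h(0.7) = -3.6, h(1.25) = -2.5, h(1.8) = -1.4, h(2.35) = -0.3, h(2.9) = 0.8, h(3.45) = 1.9.
Sum = Δs · [h(-1.5) + h(-0.95) + h(-0.4) + ...].
Sum = -16.775.

-16.775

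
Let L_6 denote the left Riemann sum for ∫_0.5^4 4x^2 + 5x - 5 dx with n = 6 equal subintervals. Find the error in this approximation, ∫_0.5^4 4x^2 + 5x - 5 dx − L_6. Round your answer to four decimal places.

22.6852

Exact integral: ∫_0.5^4 f(x) dx ≈ 107.041667.
L_6 ≈ 84.356481.
Error ≈ 107.041667 − 84.356481 ≈ 22.6852.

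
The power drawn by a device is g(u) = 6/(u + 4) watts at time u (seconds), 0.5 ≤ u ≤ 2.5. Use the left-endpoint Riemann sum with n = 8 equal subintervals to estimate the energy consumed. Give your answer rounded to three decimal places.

Δu = (2.5 − 0.5)/8 = 0.25.
Left endpoints: 0.5, 0.75, 1, 1.25, 1.5, 1.75, 2, 2.25.
g(0.5) = 4/3, g(0.75) = 24/19, g(1) = 1.2, g(1.25) = 8/7, g(1.5) = 12/11, g(1.75) = 24/23, g(2) = 1, g(2.25) = 0.96.
Sum = Δu · [g(0.5) + g(0.75) + g(1) + ...].
Sum ≈ 2.258.

2.258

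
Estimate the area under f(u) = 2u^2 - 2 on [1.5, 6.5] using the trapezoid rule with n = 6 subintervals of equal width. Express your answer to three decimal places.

171.991

Δu = (6.5 − 1.5)/6 = 5/6.
f(1.5) = 2.5, f(7/3) = 80/9, f(19/6) = 325/18, f(4) = 30, f(29/6) = 805/18, f(17/3) = 560/9, f(6.5) = 82.5.
T_6 = (Δu/2)·[f(u_0) + 2f(u_1) + ... + 2f(u_{5}) + f(u_6)].
Sum ≈ 171.991.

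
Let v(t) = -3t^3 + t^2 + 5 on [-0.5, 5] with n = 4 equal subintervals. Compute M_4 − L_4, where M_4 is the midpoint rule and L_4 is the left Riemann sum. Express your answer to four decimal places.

-191.0122

M_4 ≈ -382.813965.
L_4 ≈ -191.801758.
M_4 − L_4 ≈ -191.0122.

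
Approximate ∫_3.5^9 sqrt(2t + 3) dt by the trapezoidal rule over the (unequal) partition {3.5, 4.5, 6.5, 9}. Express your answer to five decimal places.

Subinterval widths: 1, 2, 2.5.
f(3.5) ≈ 3.16228, f(4.5) ≈ 3.46410, f(6.5) ≈ 4.00000, f(9) ≈ 4.58258.
On each subinterval the trapezoid contributes (Δt_i/2)·[f(t_{i-1}) + f(t_i)].
Sum ≈ 21.50551.

21.50551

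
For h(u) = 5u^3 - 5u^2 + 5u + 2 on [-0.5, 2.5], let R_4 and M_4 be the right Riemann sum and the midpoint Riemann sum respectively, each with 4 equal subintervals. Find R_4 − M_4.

28.125

R_4 = 70.21875.
M_4 = 42.09375.
R_4 − M_4 = 28.125.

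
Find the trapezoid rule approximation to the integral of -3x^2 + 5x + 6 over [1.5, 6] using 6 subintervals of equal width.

Δx = (6 − 1.5)/6 = 0.75.
f(1.5) = 6.75, f(2.25) = 2.0625, f(3) = -6, f(3.75) = -17.4375, f(4.5) = -32.25, f(5.25) = -50.4375, f(6) = -72.
T_6 = (Δx/2)·[f(x_0) + 2f(x_1) + ... + 2f(x_{5}) + f(x_6)].
Sum = -102.515625.

-102.515625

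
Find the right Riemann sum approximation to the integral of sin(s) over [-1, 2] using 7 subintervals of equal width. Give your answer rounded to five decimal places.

Δs = (2 − (-1))/7 = 3/7.
Right endpoints: -4/7, -1/7, 2/7, 5/7, 8/7, 11/7, 2.
f(-4/7) ≈ -0.54083, f(-1/7) ≈ -0.14237, f(2/7) ≈ 0.28184, f(5/7) ≈ 0.65508, f(8/7) ≈ 0.90982, f(11/7) ≈ 1.00000, f(2) ≈ 0.90930.
Sum = Δs · [f(-4/7) + f(-1/7) + f(2/7) + ...].
Sum ≈ 1.31693.

1.31693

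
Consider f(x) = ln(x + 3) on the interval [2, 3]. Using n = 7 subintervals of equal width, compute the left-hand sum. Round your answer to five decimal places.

1.69029

Δx = (3 − 2)/7 = 1/7.
Left endpoints: 2, 15/7, 16/7, 17/7, 18/7, 19/7, 20/7.
f(2) ≈ 1.60944, f(15/7) ≈ 1.63761, f(16/7) ≈ 1.66501, f(17/7) ≈ 1.69168, f(18/7) ≈ 1.71765, f(19/7) ≈ 1.74297, f(20/7) ≈ 1.76766.
Sum = Δx · [f(2) + f(15/7) + f(16/7) + ...].
Sum ≈ 1.69029.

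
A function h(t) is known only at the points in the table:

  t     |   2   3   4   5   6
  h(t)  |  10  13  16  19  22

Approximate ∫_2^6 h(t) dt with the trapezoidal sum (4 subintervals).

64

Δt = 1.
T_4 = (1/2)·[10 + 2·13 + 2·16 + 2·19 + 22] = 64.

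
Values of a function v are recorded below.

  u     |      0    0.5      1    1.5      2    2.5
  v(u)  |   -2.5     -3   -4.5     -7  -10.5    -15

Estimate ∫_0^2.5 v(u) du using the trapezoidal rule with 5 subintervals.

Δu = 0.5.
T_5 = (0.5/2)·[(-2.5) + 2·(-3) + 2·(-4.5) + 2·(-7) + 2·(-10.5) + (-15)] = -16.875.

-16.875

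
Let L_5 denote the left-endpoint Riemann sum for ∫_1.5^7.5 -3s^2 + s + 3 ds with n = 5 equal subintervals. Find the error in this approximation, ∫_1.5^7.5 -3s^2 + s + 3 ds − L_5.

-89.28

Exact integral: ∫_1.5^7.5 f(s) ds = -373.5.
L_5 = -284.22.
Error = -373.5 − (-284.22) = -89.28.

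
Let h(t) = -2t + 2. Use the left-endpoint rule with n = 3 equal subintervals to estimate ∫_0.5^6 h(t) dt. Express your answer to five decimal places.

-14.66667

Δt = (6 − 0.5)/3 = 11/6.
Left endpoints: 0.5, 7/3, 25/6.
h(0.5) = 1, h(7/3) = -8/3, h(25/6) = -19/3.
Sum = Δt · [h(0.5) + h(7/3) + h(25/6)].
Sum ≈ -14.66667.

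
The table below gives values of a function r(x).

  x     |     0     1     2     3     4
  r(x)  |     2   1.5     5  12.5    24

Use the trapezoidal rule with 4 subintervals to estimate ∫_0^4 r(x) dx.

32

Δx = 1.
T_4 = (1/2)·[2 + 2·1.5 + 2·5 + 2·12.5 + 24] = 32.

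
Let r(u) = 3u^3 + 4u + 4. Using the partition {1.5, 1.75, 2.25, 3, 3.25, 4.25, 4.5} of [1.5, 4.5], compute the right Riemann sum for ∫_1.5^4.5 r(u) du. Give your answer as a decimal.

Subinterval widths: 0.25, 0.5, 0.75, 0.25, 1, 0.25.
Right endpoints: 1.75, 2.25, 3, 3.25, 4.25, 4.5.
r(1.75) = 27.078125, r(2.25) = 47.171875, r(3) = 97, r(3.25) = 119.984375, r(4.25) = 251.296875, r(4.5) = 295.375.
Sum = Σ Δu_i · r(u_i).
Sum = 458.2421875.

458.2421875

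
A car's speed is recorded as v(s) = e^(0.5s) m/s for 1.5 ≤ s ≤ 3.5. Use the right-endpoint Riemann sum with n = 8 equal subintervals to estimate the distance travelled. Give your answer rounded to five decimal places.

Δs = (3.5 − 1.5)/8 = 0.25.
Right endpoints: 1.75, 2, 2.25, 2.5, 2.75, 3, 3.25, 3.5.
v(1.75) ≈ 2.39888, v(2) ≈ 2.71828, v(2.25) ≈ 3.08022, v(2.5) ≈ 3.49034, v(2.75) ≈ 3.95508, v(3) ≈ 4.48169, v(3.25) ≈ 5.07842, v(3.5) ≈ 5.75460.
Sum = Δs · [v(1.75) + v(2) + v(2.25) + ...].
Sum ≈ 7.73938.

7.73938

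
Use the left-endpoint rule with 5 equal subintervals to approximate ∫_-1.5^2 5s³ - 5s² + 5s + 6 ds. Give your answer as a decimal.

-3.2375

Δs = (2 − (-1.5))/5 = 0.7.
Left endpoints: -1.5, -0.8, -0.1, 0.6, 1.3.
f(-1.5) = -29.625, f(-0.8) = -3.76, f(-0.1) = 5.445, f(0.6) = 8.28, f(1.3) = 15.035.
Sum = Δs · [f(-1.5) + f(-0.8) + f(-0.1) + f(0.6) + f(1.3)].
Sum = -3.2375.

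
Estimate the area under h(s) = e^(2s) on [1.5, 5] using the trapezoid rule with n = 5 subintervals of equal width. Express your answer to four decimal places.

Δs = (5 − 1.5)/5 = 0.7.
h(1.5) ≈ 20.0855, h(2.2) ≈ 81.4509, h(2.9) ≈ 330.2996, h(3.6) ≈ 1339.4308, h(4.3) ≈ 5431.6596, h(5) ≈ 22026.4658.
T_5 = (Δs/2)·[h(s_0) + 2h(s_1) + ... + 2h(s_{4}) + h(s_5)].
Sum ≈ 12744.2815.

12744.2815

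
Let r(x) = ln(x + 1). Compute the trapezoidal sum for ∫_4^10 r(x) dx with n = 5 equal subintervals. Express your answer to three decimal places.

12.317

Δx = (10 − 4)/5 = 1.2.
r(4) ≈ 1.609, r(5.2) ≈ 1.825, r(6.4) ≈ 2.001, r(7.6) ≈ 2.152, r(8.8) ≈ 2.282, r(10) ≈ 2.398.
T_5 = (Δx/2)·[r(x_0) + 2r(x_1) + ... + 2r(x_{4}) + r(x_5)].
Sum ≈ 12.317.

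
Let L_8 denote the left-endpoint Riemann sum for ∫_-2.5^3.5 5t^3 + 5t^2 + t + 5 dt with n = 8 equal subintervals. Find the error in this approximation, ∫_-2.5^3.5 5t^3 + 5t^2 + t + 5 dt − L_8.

116.15625

Exact integral: ∫_-2.5^3.5 f(t) dt = 269.25.
L_8 = 153.09375.
Error = 269.25 − 153.09375 = 116.15625.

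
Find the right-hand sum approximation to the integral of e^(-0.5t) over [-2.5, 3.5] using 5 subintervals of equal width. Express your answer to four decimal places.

4.8410

Δt = (3.5 − (-2.5))/5 = 1.2.
Right endpoints: -1.3, -0.1, 1.1, 2.3, 3.5.
f(-1.3) ≈ 1.9155, f(-0.1) ≈ 1.0513, f(1.1) ≈ 0.5769, f(2.3) ≈ 0.3166, f(3.5) ≈ 0.1738.
Sum = Δt · [f(-1.3) + f(-0.1) + f(1.1) + f(2.3) + f(3.5)].
Sum ≈ 4.8410.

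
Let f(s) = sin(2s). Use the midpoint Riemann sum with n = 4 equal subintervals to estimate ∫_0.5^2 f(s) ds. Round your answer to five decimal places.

Δs = (2 − 0.5)/4 = 0.375.
Midpoints: 0.6875, 1.0625, 1.4375, 1.8125.
f(0.6875) ≈ 0.98089, f(1.0625) ≈ 0.85032, f(1.4375) ≈ 0.26345, f(1.8125) ≈ -0.46480.
Sum = Δs · [f(0.6875) + f(1.0625) + f(1.4375) + f(1.8125)].
Sum ≈ 0.61120.

0.61120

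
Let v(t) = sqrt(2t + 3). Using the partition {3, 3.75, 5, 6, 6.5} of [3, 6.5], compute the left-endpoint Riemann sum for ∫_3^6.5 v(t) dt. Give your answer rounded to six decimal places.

Subinterval widths: 0.75, 1.25, 1, 0.5.
Left endpoints: 3, 3.75, 5, 6.
v(3) ≈ 3.000000, v(3.75) ≈ 3.240370, v(5) ≈ 3.605551, v(6) ≈ 3.872983.
Sum = Σ Δt_i · v(t_i).
Sum ≈ 11.842506.

11.842506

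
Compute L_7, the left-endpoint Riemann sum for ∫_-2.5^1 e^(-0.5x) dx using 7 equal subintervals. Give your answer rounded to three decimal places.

6.519

Δx = (1 − (-2.5))/7 = 0.5.
Left endpoints: -2.5, -2, -1.5, -1, -0.5, 0, 0.5.
f(-2.5) ≈ 3.490, f(-2) ≈ 2.718, f(-1.5) ≈ 2.117, f(-1) ≈ 1.649, f(-0.5) ≈ 1.284, f(0) ≈ 1.000, f(0.5) ≈ 0.779.
Sum = Δx · [f(-2.5) + f(-2) + f(-1.5) + ...].
Sum ≈ 6.519.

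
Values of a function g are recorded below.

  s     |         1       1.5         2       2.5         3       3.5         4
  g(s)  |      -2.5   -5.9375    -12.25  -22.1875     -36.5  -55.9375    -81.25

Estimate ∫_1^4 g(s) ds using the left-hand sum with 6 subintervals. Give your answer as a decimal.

Δs = 0.5.
Sum = 0.5·[(-2.5) + (-5.9375) + (-12.25) + (-22.1875) + (-36.5) + (-55.9375)] = -67.65625.

-67.65625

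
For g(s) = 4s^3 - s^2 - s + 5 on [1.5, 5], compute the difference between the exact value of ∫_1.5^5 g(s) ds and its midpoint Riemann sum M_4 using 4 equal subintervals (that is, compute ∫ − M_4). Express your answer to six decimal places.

8.485677

Exact integral: ∫_1.5^5 g(s) ds ≈ 585.52083333.
M_4 = 577.03515625.
Error ≈ 585.52083333 − 577.03515625 ≈ 8.485677.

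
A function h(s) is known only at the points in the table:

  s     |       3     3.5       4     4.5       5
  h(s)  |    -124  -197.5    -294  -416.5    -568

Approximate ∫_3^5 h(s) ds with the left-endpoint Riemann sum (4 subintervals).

Δs = 0.5.
Sum = 0.5·[(-124) + (-197.5) + (-294) + (-416.5)] = -516.

-516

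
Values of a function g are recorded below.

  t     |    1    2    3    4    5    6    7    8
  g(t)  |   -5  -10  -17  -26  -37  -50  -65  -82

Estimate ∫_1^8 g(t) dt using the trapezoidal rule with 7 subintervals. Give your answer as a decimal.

-248.5

Δt = 1.
T_7 = (1/2)·[(-5) + 2·(-10) + 2·(-17) + 2·(-26) + 2·(-37) + 2·(-50) + 2·(-65) + (-82)] = -248.5.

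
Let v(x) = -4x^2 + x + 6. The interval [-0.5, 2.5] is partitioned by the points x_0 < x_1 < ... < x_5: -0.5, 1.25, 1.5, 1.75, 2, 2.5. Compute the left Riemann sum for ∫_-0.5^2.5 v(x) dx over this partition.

Subinterval widths: 1.75, 0.25, 0.25, 0.25, 0.5.
Left endpoints: -0.5, 1.25, 1.5, 1.75, 2.
v(-0.5) = 4.5, v(1.25) = 1, v(1.5) = -1.5, v(1.75) = -4.5, v(2) = -8.
Sum = Σ Δx_i · v(x_i).
Sum = 2.625.

2.625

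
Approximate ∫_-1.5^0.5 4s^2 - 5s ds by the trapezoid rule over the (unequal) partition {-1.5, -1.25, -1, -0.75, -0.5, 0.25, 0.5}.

Subinterval widths: 0.25, 0.25, 0.25, 0.25, 0.75, 0.25.
f(-1.5) = 16.5, f(-1.25) = 12.5, f(-1) = 9, f(-0.75) = 6, f(-0.5) = 3.5, f(0.25) = -1, f(0.5) = -1.5.
On each subinterval the trapezoid contributes (Δs_i/2)·[f(s_{i-1}) + f(s_i)].
Sum = 10.

10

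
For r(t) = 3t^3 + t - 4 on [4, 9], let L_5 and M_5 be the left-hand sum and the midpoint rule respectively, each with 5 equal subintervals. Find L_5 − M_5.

L_5 = 3790.
M_5 = 4716.875.
L_5 − M_5 = -926.875.

-926.875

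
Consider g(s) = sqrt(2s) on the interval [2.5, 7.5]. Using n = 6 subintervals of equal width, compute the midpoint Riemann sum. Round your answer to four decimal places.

Δs = (7.5 − 2.5)/6 = 5/6.
Midpoints: 35/12, 3.75, 55/12, 65/12, 6.25, 85/12.
g(35/12) ≈ 2.4152, g(3.75) ≈ 2.7386, g(55/12) ≈ 3.0277, g(65/12) ≈ 3.2914, g(6.25) ≈ 3.5355, g(85/12) ≈ 3.7639.
Sum = Δs · [g(35/12) + g(3.75) + g(55/12) + ...].
Sum ≈ 15.6436.

15.6436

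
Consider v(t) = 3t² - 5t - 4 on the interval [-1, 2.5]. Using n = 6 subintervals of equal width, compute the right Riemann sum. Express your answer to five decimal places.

-10.41493

Δt = (2.5 − (-1))/6 = 7/12.
Right endpoints: -5/12, 1/6, 0.75, 4/3, 23/12, 2.5.
v(-5/12) = -67/48, v(1/6) = -4.75, v(0.75) = -6.0625, v(4/3) = -16/3, v(23/12) = -2.5625, v(2.5) = 2.25.
Sum = Δt · [v(-5/12) + v(1/6) + v(0.75) + ...].
Sum ≈ -10.41493.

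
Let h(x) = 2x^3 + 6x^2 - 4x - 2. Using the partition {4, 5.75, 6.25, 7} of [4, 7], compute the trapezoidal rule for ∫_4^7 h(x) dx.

Subinterval widths: 1.75, 0.5, 0.75.
h(4) = 206, h(5.75) = 553.59375, h(6.25) = 695.65625, h(7) = 950.
On each subinterval the trapezoid contributes (Δx_i/2)·[h(x_{i-1}) + h(x_i)].
Sum = 1594.078125.

1594.078125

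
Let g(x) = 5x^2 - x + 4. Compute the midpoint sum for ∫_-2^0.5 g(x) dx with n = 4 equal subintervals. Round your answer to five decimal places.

25.00977

Δx = (0.5 − (-2))/4 = 0.625.
Midpoints: -1.6875, -1.0625, -0.4375, 0.1875.
g(-1.6875) = 19.92578125, g(-1.0625) = 10.70703125, g(-0.4375) = 5.39453125, g(0.1875) = 3.98828125.
Sum = Δx · [g(-1.6875) + g(-1.0625) + g(-0.4375) + g(0.1875)].
Sum ≈ 25.00977.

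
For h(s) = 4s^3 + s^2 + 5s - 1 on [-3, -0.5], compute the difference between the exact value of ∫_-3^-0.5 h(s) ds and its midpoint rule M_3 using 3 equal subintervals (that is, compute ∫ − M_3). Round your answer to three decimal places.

Exact integral: ∫_-3^-0.5 h(s) ds ≈ -96.35417.
M_3 ≈ -93.46065.
Error ≈ -96.35417 − (-93.46065) ≈ -2.894.

-2.894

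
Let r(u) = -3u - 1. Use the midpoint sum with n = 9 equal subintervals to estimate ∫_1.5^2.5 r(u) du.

Δu = (2.5 − 1.5)/9 = 1/9.
Midpoints: 14/9, 5/3, 16/9, 17/9, 2, 19/9, 20/9, 7/3, 22/9.
r(14/9) = -17/3, r(5/3) = -6, r(16/9) = -19/3, r(17/9) = -20/3, r(2) = -7, r(19/9) = -22/3, r(20/9) = -23/3, r(7/3) = -8, r(22/9) = -25/3.
Sum = Δu · [r(14/9) + r(5/3) + r(16/9) + ...].
Sum = -7.

-7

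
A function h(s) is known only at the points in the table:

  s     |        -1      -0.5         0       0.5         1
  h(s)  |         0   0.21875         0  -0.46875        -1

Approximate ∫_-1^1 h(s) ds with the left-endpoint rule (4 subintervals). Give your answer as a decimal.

-0.125

Δs = 0.5.
Sum = 0.5·[0 + 0.21875 + 0 + (-0.46875)] = -0.125.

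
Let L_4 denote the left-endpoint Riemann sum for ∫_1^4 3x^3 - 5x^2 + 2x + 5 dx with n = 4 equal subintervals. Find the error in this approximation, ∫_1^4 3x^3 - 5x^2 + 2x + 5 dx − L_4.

Exact integral: ∫_1^4 f(x) dx = 116.25.
L_4 = 76.171875.
Error = 116.25 − 76.171875 = 40.078125.

40.078125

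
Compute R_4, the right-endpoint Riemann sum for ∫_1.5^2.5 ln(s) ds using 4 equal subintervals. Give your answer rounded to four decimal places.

0.7450

Δs = (2.5 − 1.5)/4 = 0.25.
Right endpoints: 1.75, 2, 2.25, 2.5.
f(1.75) ≈ 0.5596, f(2) ≈ 0.6931, f(2.25) ≈ 0.8109, f(2.5) ≈ 0.9163.
Sum = Δs · [f(1.75) + f(2) + f(2.25) + f(2.5)].
Sum ≈ 0.7450.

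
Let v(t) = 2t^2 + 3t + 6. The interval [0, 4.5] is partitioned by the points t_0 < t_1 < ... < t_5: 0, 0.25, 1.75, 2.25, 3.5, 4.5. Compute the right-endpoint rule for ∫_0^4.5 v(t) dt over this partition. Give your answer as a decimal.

Subinterval widths: 0.25, 1.5, 0.5, 1.25, 1.
Right endpoints: 0.25, 1.75, 2.25, 3.5, 4.5.
v(0.25) = 6.875, v(1.75) = 17.375, v(2.25) = 22.875, v(3.5) = 41, v(4.5) = 60.
Sum = Σ Δt_i · v(t_i).
Sum = 150.46875.

150.46875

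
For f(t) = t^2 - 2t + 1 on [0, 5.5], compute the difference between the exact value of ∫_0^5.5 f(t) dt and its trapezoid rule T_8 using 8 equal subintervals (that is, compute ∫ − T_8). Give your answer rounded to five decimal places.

-0.43327

Exact integral: ∫_0^5.5 f(t) dt ≈ 30.7083333.
T_8 ≈ 31.1416016.
Error ≈ 30.7083333 − 31.1416016 ≈ -0.43327.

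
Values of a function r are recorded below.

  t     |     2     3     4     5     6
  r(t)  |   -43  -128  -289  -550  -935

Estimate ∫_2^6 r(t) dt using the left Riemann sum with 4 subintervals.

Δt = 1.
Sum = 1·[(-43) + (-128) + (-289) + (-550)] = -1010.

-1010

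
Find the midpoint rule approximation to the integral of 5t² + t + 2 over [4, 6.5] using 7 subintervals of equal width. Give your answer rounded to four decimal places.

Δt = (6.5 − 4)/7 = 5/14.
Midpoints: 117/28, 127/28, 137/28, 5.25, 157/28, 167/28, 177/28.
f(117/28) = 73289/784, f(127/28) = 85769/784, f(137/28) = 99249/784, f(5.25) = 145.0625, f(157/28) = 129209/784, f(167/28) = 145689/784, f(177/28) = 163169/784.
Sum = Δt · [f(117/28) + f(127/28) + f(137/28) + ...].
Sum ≈ 369.0338.

369.0338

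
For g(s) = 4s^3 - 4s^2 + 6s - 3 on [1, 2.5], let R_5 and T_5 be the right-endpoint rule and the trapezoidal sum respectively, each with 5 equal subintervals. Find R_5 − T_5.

R_5 = 37.17.
T_5 = 30.195.
R_5 − T_5 = 6.975.

6.975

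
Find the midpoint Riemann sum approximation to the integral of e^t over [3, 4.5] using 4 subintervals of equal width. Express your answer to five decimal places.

69.52351

Δt = (4.5 − 3)/4 = 0.375.
Midpoints: 3.1875, 3.5625, 3.9375, 4.3125.
f(3.1875) ≈ 24.22778, f(3.5625) ≈ 35.25122, f(3.9375) ≈ 51.29022, f(4.3125) ≈ 74.62682.
Sum = Δt · [f(3.1875) + f(3.5625) + f(3.9375) + f(4.3125)].
Sum ≈ 69.52351.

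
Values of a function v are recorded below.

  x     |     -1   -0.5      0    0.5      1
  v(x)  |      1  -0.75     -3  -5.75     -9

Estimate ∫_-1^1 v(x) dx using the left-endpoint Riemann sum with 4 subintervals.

Δx = 0.5.
Sum = 0.5·[1 + (-0.75) + (-3) + (-5.75)] = -4.25.

-4.25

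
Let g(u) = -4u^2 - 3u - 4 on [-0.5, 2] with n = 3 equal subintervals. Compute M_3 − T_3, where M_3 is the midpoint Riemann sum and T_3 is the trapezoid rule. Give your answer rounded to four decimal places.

1.7361

M_3 ≈ -25.879630.
T_3 ≈ -27.615741.
M_3 − T_3 ≈ 1.7361.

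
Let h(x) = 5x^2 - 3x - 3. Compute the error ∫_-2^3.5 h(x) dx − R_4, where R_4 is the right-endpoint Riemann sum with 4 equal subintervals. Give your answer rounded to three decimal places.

-25.681

Exact integral: ∫_-2^3.5 h(x) dx ≈ 55.91667.
R_4 = 81.59765625.
Error ≈ 55.91667 − 81.59765625 ≈ -25.681.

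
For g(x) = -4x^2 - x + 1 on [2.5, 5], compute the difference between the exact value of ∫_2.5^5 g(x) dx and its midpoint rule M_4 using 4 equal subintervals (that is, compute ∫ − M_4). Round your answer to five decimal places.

Exact integral: ∫_2.5^5 g(x) dx ≈ -152.7083333.
M_4 = -152.3828125.
Error ≈ -152.7083333 − (-152.3828125) ≈ -0.32552.

-0.32552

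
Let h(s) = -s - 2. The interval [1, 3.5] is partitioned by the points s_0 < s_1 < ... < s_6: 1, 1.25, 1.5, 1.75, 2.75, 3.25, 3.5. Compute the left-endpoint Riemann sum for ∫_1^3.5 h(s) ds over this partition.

-9.875

Subinterval widths: 0.25, 0.25, 0.25, 1, 0.5, 0.25.
Left endpoints: 1, 1.25, 1.5, 1.75, 2.75, 3.25.
h(1) = -3, h(1.25) = -3.25, h(1.5) = -3.5, h(1.75) = -3.75, h(2.75) = -4.75, h(3.25) = -5.25.
Sum = Σ Δs_i · h(s_i).
Sum = -9.875.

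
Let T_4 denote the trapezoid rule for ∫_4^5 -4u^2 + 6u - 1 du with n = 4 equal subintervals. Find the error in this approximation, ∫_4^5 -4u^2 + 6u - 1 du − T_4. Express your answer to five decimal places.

Exact integral: ∫_4^5 f(u) du ≈ -55.3333333.
T_4 = -55.375.
Error ≈ -55.3333333 − (-55.375) ≈ 0.04167.

0.04167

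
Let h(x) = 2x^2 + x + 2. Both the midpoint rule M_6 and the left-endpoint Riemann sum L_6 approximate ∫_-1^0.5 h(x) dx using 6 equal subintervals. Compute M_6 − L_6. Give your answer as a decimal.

M_6 = 3.359375.
L_6 = 3.40625.
M_6 − L_6 = -0.046875.

-0.046875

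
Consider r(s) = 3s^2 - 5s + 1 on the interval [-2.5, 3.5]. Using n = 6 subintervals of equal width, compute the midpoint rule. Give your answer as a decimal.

48

Δs = (3.5 − (-2.5))/6 = 1.
Midpoints: -2, -1, 0, 1, 2, 3.
r(-2) = 23, r(-1) = 9, r(0) = 1, r(1) = -1, r(2) = 3, r(3) = 13.
Sum = Δs · [r(-2) + r(-1) + r(0) + ...].
Sum = 48.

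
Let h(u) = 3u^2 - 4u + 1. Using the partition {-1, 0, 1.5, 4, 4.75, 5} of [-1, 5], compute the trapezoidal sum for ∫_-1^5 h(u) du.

Subinterval widths: 1, 1.5, 2.5, 0.75, 0.25.
h(-1) = 8, h(0) = 1, h(1.5) = 1.75, h(4) = 33, h(4.75) = 49.6875, h(5) = 56.
On each subinterval the trapezoid contributes (Δu_i/2)·[h(u_{i-1}) + h(u_i)].
Sum = 94.21875.

94.21875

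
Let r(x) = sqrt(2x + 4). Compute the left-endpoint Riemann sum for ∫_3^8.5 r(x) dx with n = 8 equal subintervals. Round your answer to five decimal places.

Δx = (8.5 − 3)/8 = 0.6875.
Left endpoints: 3, 3.6875, 4.375, 5.0625, 5.75, 6.4375, 7.125, 7.8125.
r(3) ≈ 3.16228, r(3.6875) ≈ 3.37268, r(4.375) ≈ 3.57071, r(5.0625) ≈ 3.75832, r(5.75) ≈ 3.93700, r(6.4375) ≈ 4.10792, r(7.125) ≈ 4.27200, r(7.8125) ≈ 4.43001.
Sum = Δx · [r(3) + r(3.6875) + r(4.375) + ...].
Sum ≈ 21.04502.

21.04502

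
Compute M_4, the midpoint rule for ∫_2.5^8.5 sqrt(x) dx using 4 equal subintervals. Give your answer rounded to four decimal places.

13.8992

Δx = (8.5 − 2.5)/4 = 1.5.
Midpoints: 3.25, 4.75, 6.25, 7.75.
f(3.25) ≈ 1.8028, f(4.75) ≈ 2.1794, f(6.25) ≈ 2.5000, f(7.75) ≈ 2.7839.
Sum = Δx · [f(3.25) + f(4.75) + f(6.25) + f(7.75)].
Sum ≈ 13.8992.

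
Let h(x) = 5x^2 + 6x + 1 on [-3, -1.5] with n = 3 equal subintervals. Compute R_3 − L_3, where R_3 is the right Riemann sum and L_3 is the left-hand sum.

R_3 = 14.75.
L_3 = 27.125.
R_3 − L_3 = -12.375.

-12.375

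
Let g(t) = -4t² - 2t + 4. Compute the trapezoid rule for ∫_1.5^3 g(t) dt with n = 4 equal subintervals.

-32.390625

Δt = (3 − 1.5)/4 = 0.375.
g(1.5) = -8, g(1.875) = -13.8125, g(2.25) = -20.75, g(2.625) = -28.8125, g(3) = -38.
T_4 = (Δt/2)·[g(t_0) + 2g(t_1) + 2g(t_2) + 2g(t_3) + g(t_4)].
Sum = -32.390625.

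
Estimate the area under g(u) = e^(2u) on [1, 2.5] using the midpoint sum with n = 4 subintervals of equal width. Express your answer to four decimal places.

68.8861

Δu = (2.5 − 1)/4 = 0.375.
Midpoints: 1.1875, 1.5625, 1.9375, 2.3125.
g(1.1875) ≈ 10.7510, g(1.5625) ≈ 22.7599, g(1.9375) ≈ 48.1827, g(2.3125) ≈ 102.0028.
Sum = Δu · [g(1.1875) + g(1.5625) + g(1.9375) + g(2.3125)].
Sum ≈ 68.8861.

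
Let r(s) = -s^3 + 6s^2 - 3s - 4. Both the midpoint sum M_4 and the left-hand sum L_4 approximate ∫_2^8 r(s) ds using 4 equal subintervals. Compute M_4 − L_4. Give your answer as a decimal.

-91.125

M_4 = -115.875.
L_4 = -24.75.
M_4 − L_4 = -91.125.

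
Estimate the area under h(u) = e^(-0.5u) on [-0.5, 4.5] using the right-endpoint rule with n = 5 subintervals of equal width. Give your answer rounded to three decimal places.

1.817

Δu = (4.5 − (-0.5))/5 = 1.
Right endpoints: 0.5, 1.5, 2.5, 3.5, 4.5.
h(0.5) ≈ 0.779, h(1.5) ≈ 0.472, h(2.5) ≈ 0.287, h(3.5) ≈ 0.174, h(4.5) ≈ 0.105.
Sum = Δu · [h(0.5) + h(1.5) + h(2.5) + h(3.5) + h(4.5)].
Sum ≈ 1.817.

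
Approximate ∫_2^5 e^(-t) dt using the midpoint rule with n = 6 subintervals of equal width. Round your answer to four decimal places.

0.1273

Δt = (5 − 2)/6 = 0.5.
Midpoints: 2.25, 2.75, 3.25, 3.75, 4.25, 4.75.
f(2.25) ≈ 0.1054, f(2.75) ≈ 0.0639, f(3.25) ≈ 0.0388, f(3.75) ≈ 0.0235, f(4.25) ≈ 0.0143, f(4.75) ≈ 0.0087.
Sum = Δt · [f(2.25) + f(2.75) + f(3.25) + ...].
Sum ≈ 0.1273.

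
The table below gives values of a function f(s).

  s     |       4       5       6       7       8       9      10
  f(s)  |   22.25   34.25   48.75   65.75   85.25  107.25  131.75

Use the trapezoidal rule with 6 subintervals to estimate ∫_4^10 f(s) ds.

Δs = 1.
T_6 = (1/2)·[22.25 + 2·34.25 + 2·48.75 + 2·65.75 + 2·85.25 + 2·107.25 + 131.75] = 418.25.

418.25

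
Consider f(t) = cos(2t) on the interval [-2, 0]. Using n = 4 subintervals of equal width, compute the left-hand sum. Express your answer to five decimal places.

-0.75974

Δt = (0 − (-2))/4 = 0.5.
Left endpoints: -2, -1.5, -1, -0.5.
f(-2) ≈ -0.65364, f(-1.5) ≈ -0.98999, f(-1) ≈ -0.41615, f(-0.5) ≈ 0.54030.
Sum = Δt · [f(-2) + f(-1.5) + f(-1) + f(-0.5)].
Sum ≈ -0.75974.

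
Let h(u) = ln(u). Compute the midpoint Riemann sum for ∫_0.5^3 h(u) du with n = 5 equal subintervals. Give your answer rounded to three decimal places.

1.159

Δu = (3 − 0.5)/5 = 0.5.
Midpoints: 0.75, 1.25, 1.75, 2.25, 2.75.
h(0.75) ≈ -0.288, h(1.25) ≈ 0.223, h(1.75) ≈ 0.560, h(2.25) ≈ 0.811, h(2.75) ≈ 1.012.
Sum = Δu · [h(0.75) + h(1.25) + h(1.75) + h(2.25) + h(2.75)].
Sum ≈ 1.159.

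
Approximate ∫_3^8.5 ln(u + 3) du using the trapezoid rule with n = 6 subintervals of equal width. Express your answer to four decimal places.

11.8309

Δu = (8.5 − 3)/6 = 11/12.
f(3) ≈ 1.7918, f(47/12) ≈ 1.9339, f(29/6) ≈ 2.0584, f(5.75) ≈ 2.1691, f(20/3) ≈ 2.2687, f(91/12) ≈ 2.3593, f(8.5) ≈ 2.4423.
T_6 = (Δu/2)·[f(u_0) + 2f(u_1) + ... + 2f(u_{5}) + f(u_6)].
Sum ≈ 11.8309.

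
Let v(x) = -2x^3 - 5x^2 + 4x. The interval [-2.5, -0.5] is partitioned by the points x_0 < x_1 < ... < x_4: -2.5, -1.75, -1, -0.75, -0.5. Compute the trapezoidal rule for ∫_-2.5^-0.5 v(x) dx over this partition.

Subinterval widths: 0.75, 0.75, 0.25, 0.25.
v(-2.5) = -10, v(-1.75) = -11.59375, v(-1) = -7, v(-0.75) = -4.96875, v(-0.5) = -3.
On each subinterval the trapezoid contributes (Δx_i/2)·[v(x_{i-1}) + v(x_i)].
Sum = -17.5625.

-17.5625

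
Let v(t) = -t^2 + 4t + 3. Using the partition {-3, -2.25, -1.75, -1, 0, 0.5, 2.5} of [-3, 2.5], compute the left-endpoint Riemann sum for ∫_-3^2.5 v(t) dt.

-15.328125

Subinterval widths: 0.75, 0.5, 0.75, 1, 0.5, 2.
Left endpoints: -3, -2.25, -1.75, -1, 0, 0.5.
v(-3) = -18, v(-2.25) = -11.0625, v(-1.75) = -7.0625, v(-1) = -2, v(0) = 3, v(0.5) = 4.75.
Sum = Σ Δt_i · v(t_i).
Sum = -15.328125.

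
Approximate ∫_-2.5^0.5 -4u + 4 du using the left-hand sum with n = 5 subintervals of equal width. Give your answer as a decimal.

Δu = (0.5 − (-2.5))/5 = 0.6.
Left endpoints: -2.5, -1.9, -1.3, -0.7, -0.1.
f(-2.5) = 14, f(-1.9) = 11.6, f(-1.3) = 9.2, f(-0.7) = 6.8, f(-0.1) = 4.4.
Sum = Δu · [f(-2.5) + f(-1.9) + f(-1.3) + f(-0.7) + f(-0.1)].
Sum = 27.6.

27.6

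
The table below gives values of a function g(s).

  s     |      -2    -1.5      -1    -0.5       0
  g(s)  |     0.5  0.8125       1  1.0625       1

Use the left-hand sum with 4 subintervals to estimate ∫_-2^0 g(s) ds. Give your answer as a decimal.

Δs = 0.5.
Sum = 0.5·[0.5 + 0.8125 + 1 + 1.0625] = 1.6875.

1.6875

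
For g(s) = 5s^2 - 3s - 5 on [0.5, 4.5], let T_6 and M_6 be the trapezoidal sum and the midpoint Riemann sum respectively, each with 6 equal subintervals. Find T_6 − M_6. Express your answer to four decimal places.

T_6 ≈ 103.148148.
M_6 ≈ 100.925926.
T_6 − M_6 ≈ 2.2222.

2.2222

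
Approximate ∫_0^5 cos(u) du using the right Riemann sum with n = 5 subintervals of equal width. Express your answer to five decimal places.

Δu = (5 − 0)/5 = 1.
Right endpoints: 1, 2, 3, 4, 5.
f(1) ≈ 0.54030, f(2) ≈ -0.41615, f(3) ≈ -0.98999, f(4) ≈ -0.65364, f(5) ≈ 0.28366.
Sum = Δu · [f(1) + f(2) + f(3) + f(4) + f(5)].
Sum ≈ -1.23582.

-1.23582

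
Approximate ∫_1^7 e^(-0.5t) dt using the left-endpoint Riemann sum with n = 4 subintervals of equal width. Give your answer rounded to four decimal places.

1.6384

Δt = (7 − 1)/4 = 1.5.
Left endpoints: 1, 2.5, 4, 5.5.
f(1) ≈ 0.6065, f(2.5) ≈ 0.2865, f(4) ≈ 0.1353, f(5.5) ≈ 0.0639.
Sum = Δt · [f(1) + f(2.5) + f(4) + f(5.5)].
Sum ≈ 1.6384.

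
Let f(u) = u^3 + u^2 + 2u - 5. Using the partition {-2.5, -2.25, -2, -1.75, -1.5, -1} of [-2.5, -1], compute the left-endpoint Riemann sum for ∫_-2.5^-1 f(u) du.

-19.3125

Subinterval widths: 0.25, 0.25, 0.25, 0.25, 0.5.
Left endpoints: -2.5, -2.25, -2, -1.75, -1.5.
f(-2.5) = -19.375, f(-2.25) = -15.828125, f(-2) = -13, f(-1.75) = -10.796875, f(-1.5) = -9.125.
Sum = Σ Δu_i · f(u_i).
Sum = -19.3125.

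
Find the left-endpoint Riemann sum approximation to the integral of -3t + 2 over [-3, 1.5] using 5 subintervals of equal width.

25.2

Δt = (1.5 − (-3))/5 = 0.9.
Left endpoints: -3, -2.1, -1.2, -0.3, 0.6.
f(-3) = 11, f(-2.1) = 8.3, f(-1.2) = 5.6, f(-0.3) = 2.9, f(0.6) = 0.2.
Sum = Δt · [f(-3) + f(-2.1) + f(-1.2) + f(-0.3) + f(0.6)].
Sum = 25.2.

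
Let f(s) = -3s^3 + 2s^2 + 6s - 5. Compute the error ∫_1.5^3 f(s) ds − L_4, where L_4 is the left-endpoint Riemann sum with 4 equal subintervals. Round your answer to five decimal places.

Exact integral: ∫_1.5^3 f(s) ds = -28.453125.
L_4 ≈ -20.0244141.
Error ≈ -28.453125 − (-20.0244141) ≈ -8.42871.

-8.42871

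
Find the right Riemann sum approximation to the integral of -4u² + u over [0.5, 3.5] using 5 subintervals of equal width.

Δu = (3.5 − 0.5)/5 = 0.6.
Right endpoints: 1.1, 1.7, 2.3, 2.9, 3.5.
f(1.1) = -3.74, f(1.7) = -9.86, f(2.3) = -18.86, f(2.9) = -30.74, f(3.5) = -45.5.
Sum = Δu · [f(1.1) + f(1.7) + f(2.3) + f(2.9) + f(3.5)].
Sum = -65.22.

-65.22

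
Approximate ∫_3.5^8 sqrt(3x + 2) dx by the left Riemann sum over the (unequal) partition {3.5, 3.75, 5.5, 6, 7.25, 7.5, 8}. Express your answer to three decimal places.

Subinterval widths: 0.25, 1.75, 0.5, 1.25, 0.25, 0.5.
Left endpoints: 3.5, 3.75, 5.5, 6, 7.25, 7.5.
f(3.5) ≈ 3.536, f(3.75) ≈ 3.640, f(5.5) ≈ 4.301, f(6) ≈ 4.472, f(7.25) ≈ 4.873, f(7.5) ≈ 4.950.
Sum = Σ Δx_i · f(x_i).
Sum ≈ 18.688.

18.688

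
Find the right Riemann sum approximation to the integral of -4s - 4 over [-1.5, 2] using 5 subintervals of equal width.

-22.4

Δs = (2 − (-1.5))/5 = 0.7.
Right endpoints: -0.8, -0.1, 0.6, 1.3, 2.
f(-0.8) = -0.8, f(-0.1) = -3.6, f(0.6) = -6.4, f(1.3) = -9.2, f(2) = -12.
Sum = Δs · [f(-0.8) + f(-0.1) + f(0.6) + f(1.3) + f(2)].
Sum = -22.4.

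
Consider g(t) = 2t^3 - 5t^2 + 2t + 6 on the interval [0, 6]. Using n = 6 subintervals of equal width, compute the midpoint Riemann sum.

353.5

Δt = (6 − 0)/6 = 1.
Midpoints: 0.5, 1.5, 2.5, 3.5, 4.5, 5.5.
g(0.5) = 6, g(1.5) = 4.5, g(2.5) = 11, g(3.5) = 37.5, g(4.5) = 96, g(5.5) = 198.5.
Sum = Δt · [g(0.5) + g(1.5) + g(2.5) + ...].
Sum = 353.5.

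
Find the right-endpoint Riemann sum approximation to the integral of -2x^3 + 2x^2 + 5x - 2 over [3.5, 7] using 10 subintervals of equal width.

Δx = (7 − 3.5)/10 = 0.35.
Right endpoints: 3.85, 4.2, 4.55, 4.9, 5.25, 5.6, 5.95, 6.3, 6.65, 7.
f(3.85) = -67.23825, f(4.2) = -93.896, f(4.55) = -126.23775, f(4.9) = -164.778, f(5.25) = -210.03125, f(5.6) = -262.512, f(5.95) = -322.73475, f(6.3) = -391.214, f(6.65) = -468.46425, f(7) = -555.
Sum = Δx · [f(3.85) + f(4.2) + f(4.55) + ...].
Sum = -931.7371875.

-931.7371875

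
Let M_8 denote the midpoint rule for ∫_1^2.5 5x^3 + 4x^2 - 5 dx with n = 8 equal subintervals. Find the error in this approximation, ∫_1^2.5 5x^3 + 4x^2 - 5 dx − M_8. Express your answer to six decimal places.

0.132935

Exact integral: ∫_1^2.5 f(x) dx = 59.578125.
M_8 ≈ 59.44519043.
Error ≈ 59.578125 − 59.44519043 ≈ 0.132935.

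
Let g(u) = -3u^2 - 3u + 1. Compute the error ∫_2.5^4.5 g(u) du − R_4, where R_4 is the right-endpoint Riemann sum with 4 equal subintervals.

12.25

Exact integral: ∫_2.5^4.5 g(u) du = -94.5.
R_4 = -106.75.
Error = -94.5 − (-106.75) = 12.25.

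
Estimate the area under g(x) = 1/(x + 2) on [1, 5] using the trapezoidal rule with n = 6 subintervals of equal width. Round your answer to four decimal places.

Δx = (5 − 1)/6 = 2/3.
g(1) = 1/3, g(5/3) = 3/11, g(7/3) = 3/13, g(3) = 0.2, g(11/3) = 3/17, g(13/3) = 3/19, g(5) = 1/7.
T_6 = (Δx/2)·[g(x_0) + 2g(x_1) + ... + 2g(x_{5}) + g(x_6)].
Sum ≈ 0.8506.

0.8506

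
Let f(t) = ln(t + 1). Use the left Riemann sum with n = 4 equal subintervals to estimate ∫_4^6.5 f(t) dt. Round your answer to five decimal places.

4.43571

Δt = (6.5 − 4)/4 = 0.625.
Left endpoints: 4, 4.625, 5.25, 5.875.
f(4) ≈ 1.60944, f(4.625) ≈ 1.72722, f(5.25) ≈ 1.83258, f(5.875) ≈ 1.92789.
Sum = Δt · [f(4) + f(4.625) + f(5.25) + f(5.875)].
Sum ≈ 4.43571.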